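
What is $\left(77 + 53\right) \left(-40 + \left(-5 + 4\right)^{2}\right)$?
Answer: $-5070$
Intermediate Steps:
$\left(77 + 53\right) \left(-40 + \left(-5 + 4\right)^{2}\right) = 130 \left(-40 + \left(-1\right)^{2}\right) = 130 \left(-40 + 1\right) = 130 \left(-39\right) = -5070$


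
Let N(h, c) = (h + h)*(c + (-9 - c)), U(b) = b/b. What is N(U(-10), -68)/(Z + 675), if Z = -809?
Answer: 9/67 ≈ 0.13433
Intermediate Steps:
U(b) = 1
N(h, c) = -18*h (N(h, c) = (2*h)*(-9) = -18*h)
N(U(-10), -68)/(Z + 675) = (-18*1)/(-809 + 675) = -18/(-134) = -18*(-1/134) = 9/67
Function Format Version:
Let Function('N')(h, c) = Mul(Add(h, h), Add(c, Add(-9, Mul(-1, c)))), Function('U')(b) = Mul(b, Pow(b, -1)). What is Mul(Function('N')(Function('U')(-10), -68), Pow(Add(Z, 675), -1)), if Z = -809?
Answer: Rational(9, 67) ≈ 0.13433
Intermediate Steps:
Function('U')(b) = 1
Function('N')(h, c) = Mul(-18, h) (Function('N')(h, c) = Mul(Mul(2, h), -9) = Mul(-18, h))
Mul(Function('N')(Function('U')(-10), -68), Pow(Add(Z, 675), -1)) = Mul(Mul(-18, 1), Pow(Add(-809, 675), -1)) = Mul(-18, Pow(-134, -1)) = Mul(-18, Rational(-1, 134)) = Rational(9, 67)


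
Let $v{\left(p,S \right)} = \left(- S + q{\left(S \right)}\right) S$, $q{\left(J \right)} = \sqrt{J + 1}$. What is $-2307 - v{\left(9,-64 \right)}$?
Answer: $1789 + 192 i \sqrt{7} \approx 1789.0 + 507.98 i$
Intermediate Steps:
$q{\left(J \right)} = \sqrt{1 + J}$
$v{\left(p,S \right)} = S \left(\sqrt{1 + S} - S\right)$ ($v{\left(p,S \right)} = \left(- S + \sqrt{1 + S}\right) S = \left(\sqrt{1 + S} - S\right) S = S \left(\sqrt{1 + S} - S\right)$)
$-2307 - v{\left(9,-64 \right)} = -2307 - - 64 \left(\sqrt{1 - 64} - -64\right) = -2307 - - 64 \left(\sqrt{-63} + 64\right) = -2307 - - 64 \left(3 i \sqrt{7} + 64\right) = -2307 - - 64 \left(64 + 3 i \sqrt{7}\right) = -2307 - \left(-4096 - 192 i \sqrt{7}\right) = -2307 + \left(4096 + 192 i \sqrt{7}\right) = 1789 + 192 i \sqrt{7}$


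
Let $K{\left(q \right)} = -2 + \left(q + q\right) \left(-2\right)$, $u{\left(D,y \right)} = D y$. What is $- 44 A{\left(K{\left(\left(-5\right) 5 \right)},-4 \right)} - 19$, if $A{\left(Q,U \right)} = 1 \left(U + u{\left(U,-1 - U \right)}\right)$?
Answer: $685$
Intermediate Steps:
$K{\left(q \right)} = -2 - 4 q$ ($K{\left(q \right)} = -2 + 2 q \left(-2\right) = -2 - 4 q$)
$A{\left(Q,U \right)} = U + U \left(-1 - U\right)$ ($A{\left(Q,U \right)} = 1 \left(U + U \left(-1 - U\right)\right) = U + U \left(-1 - U\right)$)
$- 44 A{\left(K{\left(\left(-5\right) 5 \right)},-4 \right)} - 19 = - 44 \left(- \left(-4\right)^{2}\right) - 19 = - 44 \left(\left(-1\right) 16\right) - 19 = \left(-44\right) \left(-16\right) - 19 = 704 - 19 = 685$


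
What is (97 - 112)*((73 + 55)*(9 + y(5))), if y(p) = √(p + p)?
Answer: -17280 - 1920*√10 ≈ -23352.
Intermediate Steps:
y(p) = √2*√p (y(p) = √(2*p) = √2*√p)
(97 - 112)*((73 + 55)*(9 + y(5))) = (97 - 112)*((73 + 55)*(9 + √2*√5)) = -1920*(9 + √10) = -15*(1152 + 128*√10) = -17280 - 1920*√10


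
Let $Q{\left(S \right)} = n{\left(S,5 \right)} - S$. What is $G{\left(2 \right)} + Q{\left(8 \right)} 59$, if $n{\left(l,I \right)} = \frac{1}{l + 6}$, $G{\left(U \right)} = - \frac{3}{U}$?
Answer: $- \frac{3285}{7} \approx -469.29$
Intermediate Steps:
$n{\left(l,I \right)} = \frac{1}{6 + l}$
$Q{\left(S \right)} = \frac{1}{6 + S} - S$
$G{\left(2 \right)} + Q{\left(8 \right)} 59 = - \frac{3}{2} + \frac{1 - 8 \left(6 + 8\right)}{6 + 8} \cdot 59 = \left(-3\right) \frac{1}{2} + \frac{1 - 8 \cdot 14}{14} \cdot 59 = - \frac{3}{2} + \frac{1 - 112}{14} \cdot 59 = - \frac{3}{2} + \frac{1}{14} \left(-111\right) 59 = - \frac{3}{2} - \frac{6549}{14} = - \frac{3285}{7}$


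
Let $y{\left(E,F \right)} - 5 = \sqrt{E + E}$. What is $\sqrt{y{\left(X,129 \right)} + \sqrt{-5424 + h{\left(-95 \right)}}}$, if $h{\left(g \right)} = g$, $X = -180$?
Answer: $\sqrt{5 + i \sqrt{5519} + 6 i \sqrt{10}} \approx 7.0142 + 6.6482 i$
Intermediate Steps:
$y{\left(E,F \right)} = 5 + \sqrt{2} \sqrt{E}$ ($y{\left(E,F \right)} = 5 + \sqrt{E + E} = 5 + \sqrt{2 E} = 5 + \sqrt{2} \sqrt{E}$)
$\sqrt{y{\left(X,129 \right)} + \sqrt{-5424 + h{\left(-95 \right)}}} = \sqrt{\left(5 + \sqrt{2} \sqrt{-180}\right) + \sqrt{-5424 - 95}} = \sqrt{\left(5 + \sqrt{2} \cdot 6 i \sqrt{5}\right) + \sqrt{-5519}} = \sqrt{\left(5 + 6 i \sqrt{10}\right) + i \sqrt{5519}} = \sqrt{5 + i \sqrt{5519} + 6 i \sqrt{10}}$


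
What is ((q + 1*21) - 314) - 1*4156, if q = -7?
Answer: -4456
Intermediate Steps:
((q + 1*21) - 314) - 1*4156 = ((-7 + 1*21) - 314) - 1*4156 = ((-7 + 21) - 314) - 4156 = (14 - 314) - 4156 = -300 - 4156 = -4456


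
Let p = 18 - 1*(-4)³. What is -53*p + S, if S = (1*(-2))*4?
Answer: -4354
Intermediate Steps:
p = 82 (p = 18 - 1*(-64) = 18 + 64 = 82)
S = -8 (S = -2*4 = -8)
-53*p + S = -53*82 - 8 = -4346 - 8 = -4354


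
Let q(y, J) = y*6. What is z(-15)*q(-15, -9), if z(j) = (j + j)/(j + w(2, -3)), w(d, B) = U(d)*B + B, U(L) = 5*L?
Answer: -225/4 ≈ -56.250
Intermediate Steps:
q(y, J) = 6*y
w(d, B) = B + 5*B*d (w(d, B) = (5*d)*B + B = 5*B*d + B = B + 5*B*d)
z(j) = 2*j/(-33 + j) (z(j) = (j + j)/(j - 3*(1 + 5*2)) = (2*j)/(j - 3*(1 + 10)) = (2*j)/(j - 3*11) = (2*j)/(j - 33) = (2*j)/(-33 + j) = 2*j/(-33 + j))
z(-15)*q(-15, -9) = (2*(-15)/(-33 - 15))*(6*(-15)) = (2*(-15)/(-48))*(-90) = (2*(-15)*(-1/48))*(-90) = (5/8)*(-90) = -225/4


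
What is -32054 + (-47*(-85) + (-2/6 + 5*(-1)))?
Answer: -84193/3 ≈ -28064.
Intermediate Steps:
-32054 + (-47*(-85) + (-2/6 + 5*(-1))) = -32054 + (3995 + (-2*⅙ - 5)) = -32054 + (3995 + (-⅓ - 5)) = -32054 + (3995 - 16/3) = -32054 + 11969/3 = -84193/3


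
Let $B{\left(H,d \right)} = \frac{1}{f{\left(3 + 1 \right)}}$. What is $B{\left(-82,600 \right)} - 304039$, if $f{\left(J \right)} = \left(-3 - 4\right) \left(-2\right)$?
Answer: $- \frac{4256545}{14} \approx -3.0404 \cdot 10^{5}$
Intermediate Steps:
$f{\left(J \right)} = 14$ ($f{\left(J \right)} = \left(-3 - 4\right) \left(-2\right) = \left(-7\right) \left(-2\right) = 14$)
$B{\left(H,d \right)} = \frac{1}{14}$
$B{\left(-82,600 \right)} - 304039 = \frac{1}{14} - 304039 = - \frac{4256545}{14}$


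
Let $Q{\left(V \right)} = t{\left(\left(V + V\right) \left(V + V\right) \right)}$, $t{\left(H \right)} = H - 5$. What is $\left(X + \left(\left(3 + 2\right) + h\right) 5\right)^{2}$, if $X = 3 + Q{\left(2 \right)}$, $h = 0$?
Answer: $1521$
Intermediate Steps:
$t{\left(H \right)} = -5 + H$
$Q{\left(V \right)} = -5 + 4 V^{2}$ ($Q{\left(V \right)} = -5 + \left(V + V\right) \left(V + V\right) = -5 + 2 V 2 V = -5 + 4 V^{2}$)
$X = 14$ ($X = 3 - \left(5 - 4 \cdot 2^{2}\right) = 3 + \left(-5 + 4 \cdot 4\right) = 3 + \left(-5 + 16\right) = 3 + 11 = 14$)
$\left(X + \left(\left(3 + 2\right) + h\right) 5\right)^{2} = \left(14 + \left(\left(3 + 2\right) + 0\right) 5\right)^{2} = \left(14 + \left(5 + 0\right) 5\right)^{2} = \left(14 + 5 \cdot 5\right)^{2} = \left(14 + 25\right)^{2} = 39^{2} = 1521$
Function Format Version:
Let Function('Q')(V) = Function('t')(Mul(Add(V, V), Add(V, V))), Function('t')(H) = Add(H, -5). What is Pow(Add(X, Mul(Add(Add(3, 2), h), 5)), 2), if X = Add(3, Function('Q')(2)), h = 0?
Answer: 1521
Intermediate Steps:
Function('t')(H) = Add(-5, H)
Function('Q')(V) = Add(-5, Mul(4, Pow(V, 2))) (Function('Q')(V) = Add(-5, Mul(Add(V, V), Add(V, V))) = Add(-5, Mul(Mul(2, V), Mul(2, V))) = Add(-5, Mul(4, Pow(V, 2))))
X = 14 (X = Add(3, Add(-5, Mul(4, Pow(2, 2)))) = Add(3, Add(-5, Mul(4, 4))) = Add(3, Add(-5, 16)) = Add(3, 11) = 14)
Pow(Add(X, Mul(Add(Add(3, 2), h), 5)), 2) = Pow(Add(14, Mul(Add(Add(3, 2), 0), 5)), 2) = Pow(Add(14, Mul(Add(5, 0), 5)), 2) = Pow(Add(14, Mul(5, 5)), 2) = Pow(Add(14, 25), 2) = Pow(39, 2) = 1521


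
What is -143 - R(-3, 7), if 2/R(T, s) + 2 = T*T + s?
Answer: -1002/7 ≈ -143.14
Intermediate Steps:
R(T, s) = 2/(-2 + s + T²) (R(T, s) = 2/(-2 + (T*T + s)) = 2/(-2 + (T² + s)) = 2/(-2 + (s + T²)) = 2/(-2 + s + T²))
-143 - R(-3, 7) = -143 - 2/(-2 + 7 + (-3)²) = -143 - 2/(-2 + 7 + 9) = -143 - 2/14 = -143 - 1*⅐ = -143 - ⅐ = -1002/7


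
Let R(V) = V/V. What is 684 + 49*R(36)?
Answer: 733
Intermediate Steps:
R(V) = 1
684 + 49*R(36) = 684 + 49*1 = 684 + 49 = 733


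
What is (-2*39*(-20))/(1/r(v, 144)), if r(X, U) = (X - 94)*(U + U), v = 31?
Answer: -28304640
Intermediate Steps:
r(X, U) = 2*U*(-94 + X) (r(X, U) = (-94 + X)*(2*U) = 2*U*(-94 + X))
(-2*39*(-20))/(1/r(v, 144)) = (-2*39*(-20))/(1/(2*144*(-94 + 31))) = (-78*(-20))/(1/(2*144*(-63))) = 1560/(1/(-18144)) = 1560/(-1/18144) = 1560*(-18144) = -28304640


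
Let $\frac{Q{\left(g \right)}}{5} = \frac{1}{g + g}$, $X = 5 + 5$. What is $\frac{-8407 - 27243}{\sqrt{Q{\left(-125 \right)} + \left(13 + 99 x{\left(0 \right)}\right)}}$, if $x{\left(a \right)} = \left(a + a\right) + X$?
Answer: $- \frac{178250 \sqrt{100298}}{50149} \approx -1125.7$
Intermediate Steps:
$X = 10$
$Q{\left(g \right)} = \frac{5}{2 g}$ ($Q{\left(g \right)} = \frac{5}{g + g} = \frac{5}{2 g}$)
$x{\left(a \right)} = 10 + 2 a$ ($x{\left(a \right)} = \left(a + a\right) + 10 = 2 a + 10 = 10 + 2 a$)
$\frac{-8407 - 27243}{\sqrt{Q{\left(-125 \right)} + \left(13 + 99 x{\left(0 \right)}\right)}} = \frac{-8407 - 27243}{\sqrt{\frac{5}{2 \left(-125\right)} + \left(13 + 99 \left(10 + 2 \cdot 0\right)\right)}} = - \frac{35650}{\sqrt{\frac{5}{2} \left(- \frac{1}{125}\right) + \left(13 + 99 \left(10 + 0\right)\right)}} = - \frac{35650}{\sqrt{- \frac{1}{50} + \left(13 + 99 \cdot 10\right)}} = - \frac{35650}{\sqrt{- \frac{1}{50} + \left(13 + 990\right)}} = - \frac{35650}{\sqrt{- \frac{1}{50} + 1003}} = - \frac{35650}{\sqrt{\frac{50149}{50}}} = - \frac{35650}{\frac{1}{10} \sqrt{100298}} = - 35650 \frac{5 \sqrt{100298}}{50149} = - \frac{178250 \sqrt{100298}}{50149}$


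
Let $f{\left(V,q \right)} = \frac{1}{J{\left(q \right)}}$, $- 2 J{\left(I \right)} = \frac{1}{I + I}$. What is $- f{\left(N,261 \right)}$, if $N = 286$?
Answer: $1044$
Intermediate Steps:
$J{\left(I \right)} = - \frac{1}{4 I}$ ($J{\left(I \right)} = - \frac{1}{2 \left(I + I\right)} = - \frac{1}{2 \cdot 2 I} = - \frac{\frac{1}{2} \frac{1}{I}}{2} = - \frac{1}{4 I}$)
$f{\left(V,q \right)} = - 4 q$ ($f{\left(V,q \right)} = \frac{1}{\left(- \frac{1}{4}\right) \frac{1}{q}} = - 4 q$)
$- f{\left(N,261 \right)} = - \left(-4\right) 261 = \left(-1\right) \left(-1044\right) = 1044$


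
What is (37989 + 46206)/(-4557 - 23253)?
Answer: -1871/618 ≈ -3.0275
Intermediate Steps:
(37989 + 46206)/(-4557 - 23253) = 84195/(-27810) = 84195*(-1/27810) = -1871/618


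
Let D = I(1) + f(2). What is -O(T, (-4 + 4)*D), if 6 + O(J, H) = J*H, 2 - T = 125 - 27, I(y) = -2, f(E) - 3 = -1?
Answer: 6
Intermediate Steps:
f(E) = 2 (f(E) = 3 - 1 = 2)
D = 0 (D = -2 + 2 = 0)
T = -96 (T = 2 - (125 - 27) = 2 - 1*98 = 2 - 98 = -96)
O(J, H) = -6 + H*J (O(J, H) = -6 + J*H = -6 + H*J)
-O(T, (-4 + 4)*D) = -(-6 + ((-4 + 4)*0)*(-96)) = -(-6 + (0*0)*(-96)) = -(-6 + 0*(-96)) = -(-6 + 0) = -1*(-6) = 6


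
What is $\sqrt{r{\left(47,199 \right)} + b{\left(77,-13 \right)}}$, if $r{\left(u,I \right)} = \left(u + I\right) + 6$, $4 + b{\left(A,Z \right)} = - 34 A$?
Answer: $i \sqrt{2370} \approx 48.683 i$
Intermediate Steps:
$b{\left(A,Z \right)} = -4 - 34 A$
$r{\left(u,I \right)} = 6 + I + u$ ($r{\left(u,I \right)} = \left(I + u\right) + 6 = 6 + I + u$)
$\sqrt{r{\left(47,199 \right)} + b{\left(77,-13 \right)}} = \sqrt{\left(6 + 199 + 47\right) - 2622} = \sqrt{252 - 2622} = \sqrt{-2370} = i \sqrt{2370}$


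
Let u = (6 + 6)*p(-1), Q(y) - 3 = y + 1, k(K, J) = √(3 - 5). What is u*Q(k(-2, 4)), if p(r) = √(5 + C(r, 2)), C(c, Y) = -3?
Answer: 24*I + 48*√2 ≈ 67.882 + 24.0*I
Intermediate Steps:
k(K, J) = I*√2 (k(K, J) = √(-2) = I*√2)
p(r) = √2 (p(r) = √(5 - 3) = √2)
Q(y) = 4 + y (Q(y) = 3 + (y + 1) = 3 + (1 + y) = 4 + y)
u = 12*√2 (u = (6 + 6)*√2 = 12*√2 ≈ 16.971)
u*Q(k(-2, 4)) = (12*√2)*(4 + I*√2) = 12*√2*(4 + I*√2)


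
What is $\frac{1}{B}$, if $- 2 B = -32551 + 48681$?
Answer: $- \frac{1}{8065} \approx -0.00012399$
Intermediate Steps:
$B = -8065$ ($B = - \frac{-32551 + 48681}{2} = \left(- \frac{1}{2}\right) 16130 = -8065$)
$\frac{1}{B} = \frac{1}{-8065} = - \frac{1}{8065}$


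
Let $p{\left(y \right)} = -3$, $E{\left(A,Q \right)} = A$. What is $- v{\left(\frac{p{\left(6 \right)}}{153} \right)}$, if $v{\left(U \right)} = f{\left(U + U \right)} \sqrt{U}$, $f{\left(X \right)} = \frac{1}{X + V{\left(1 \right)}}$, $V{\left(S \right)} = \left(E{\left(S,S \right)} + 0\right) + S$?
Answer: $- \frac{i \sqrt{51}}{100} \approx - 0.071414 i$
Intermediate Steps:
$V{\left(S \right)} = 2 S$ ($V{\left(S \right)} = \left(S + 0\right) + S = S + S = 2 S$)
$f{\left(X \right)} = \frac{1}{2 + X}$ ($f{\left(X \right)} = \frac{1}{X + 2 \cdot 1} = \frac{1}{X + 2} = \frac{1}{2 + X}$)
$v{\left(U \right)} = \frac{\sqrt{U}}{2 + 2 U}$ ($v{\left(U \right)} = \frac{\sqrt{U}}{2 + \left(U + U\right)} = \frac{\sqrt{U}}{2 + 2 U}$)
$- v{\left(\frac{p{\left(6 \right)}}{153} \right)} = - \frac{\sqrt{- \frac{3}{153}}}{2 \left(1 - \frac{3}{153}\right)} = - \frac{\sqrt{\left(-3\right) \frac{1}{153}}}{2 \left(1 - \frac{1}{51}\right)} = - \frac{\sqrt{- \frac{1}{51}}}{2 \left(1 - \frac{1}{51}\right)} = - \frac{\frac{1}{51} i \sqrt{51}}{2 \cdot \frac{50}{51}} = - \frac{\frac{i \sqrt{51}}{51} \cdot 51}{2 \cdot 50} = - \frac{i \sqrt{51}}{100}$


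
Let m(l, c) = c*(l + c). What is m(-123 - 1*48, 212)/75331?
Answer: 8692/75331 ≈ 0.11538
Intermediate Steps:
m(l, c) = c*(c + l)
m(-123 - 1*48, 212)/75331 = (212*(212 + (-123 - 1*48)))/75331 = (212*(212 + (-123 - 48)))*(1/75331) = (212*(212 - 171))*(1/75331) = (212*41)*(1/75331) = 8692*(1/75331) = 8692/75331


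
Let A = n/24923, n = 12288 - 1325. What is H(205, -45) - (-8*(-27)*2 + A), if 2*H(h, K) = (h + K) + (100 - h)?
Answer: -20184633/49846 ≈ -404.94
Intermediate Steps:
n = 10963
H(h, K) = 50 + K/2 (H(h, K) = ((h + K) + (100 - h))/2 = ((K + h) + (100 - h))/2 = (100 + K)/2 = 50 + K/2)
A = 10963/24923 ≈ 0.43987
H(205, -45) - (-8*(-27)*2 + A) = (50 + (½)*(-45)) - (-8*(-27)*2 + 10963/24923) = (50 - 45/2) - (216*2 + 10963/24923) = 55/2 - (432 + 10963/24923) = 55/2 - 1*10777699/24923 = 55/2 - 10777699/24923 = -20184633/49846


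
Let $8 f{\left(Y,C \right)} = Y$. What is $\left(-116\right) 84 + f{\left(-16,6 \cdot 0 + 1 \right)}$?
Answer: $-9746$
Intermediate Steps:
$f{\left(Y,C \right)} = \frac{Y}{8}$
$\left(-116\right) 84 + f{\left(-16,6 \cdot 0 + 1 \right)} = \left(-116\right) 84 + \frac{1}{8} \left(-16\right) = -9744 - 2 = -9746$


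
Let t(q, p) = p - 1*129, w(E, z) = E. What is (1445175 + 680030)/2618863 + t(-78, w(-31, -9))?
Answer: -416892875/2618863 ≈ -159.19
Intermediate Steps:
t(q, p) = -129 + p (t(q, p) = p - 129 = -129 + p)
(1445175 + 680030)/2618863 + t(-78, w(-31, -9)) = (1445175 + 680030)/2618863 + (-129 - 31) = 2125205*(1/2618863) - 160 = 2125205/2618863 - 160 = -416892875/2618863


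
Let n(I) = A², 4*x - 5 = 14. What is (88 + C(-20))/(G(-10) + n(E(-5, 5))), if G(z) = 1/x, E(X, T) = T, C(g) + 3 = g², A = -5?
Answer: 9215/479 ≈ 19.238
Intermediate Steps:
x = 19/4 (x = 5/4 + (¼)*14 = 5/4 + 7/2 = 19/4 ≈ 4.7500)
C(g) = -3 + g²
G(z) = 4/19 (G(z) = 1/(19/4) = 4/19)
n(I) = 25 (n(I) = (-5)² = 25)
(88 + C(-20))/(G(-10) + n(E(-5, 5))) = (88 + (-3 + (-20)²))/(4/19 + 25) = (88 + (-3 + 400))/(479/19) = (88 + 397)*(19/479) = 485*(19/479) = 9215/479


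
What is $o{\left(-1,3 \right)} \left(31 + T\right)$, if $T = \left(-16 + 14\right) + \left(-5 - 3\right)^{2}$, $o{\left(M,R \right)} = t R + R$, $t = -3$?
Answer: $-558$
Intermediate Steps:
$o{\left(M,R \right)} = - 2 R$ ($o{\left(M,R \right)} = - 3 R + R = - 2 R$)
$T = 62$ ($T = -2 + \left(-8\right)^{2} = -2 + 64 = 62$)
$o{\left(-1,3 \right)} \left(31 + T\right) = \left(-2\right) 3 \left(31 + 62\right) = \left(-6\right) 93 = -558$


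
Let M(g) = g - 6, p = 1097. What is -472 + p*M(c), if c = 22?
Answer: 17080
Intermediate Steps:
M(g) = -6 + g
-472 + p*M(c) = -472 + 1097*(-6 + 22) = -472 + 1097*16 = -472 + 17552 = 17080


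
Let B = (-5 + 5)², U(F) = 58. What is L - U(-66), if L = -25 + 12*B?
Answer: -83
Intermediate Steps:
B = 0 (B = 0² = 0)
L = -25 (L = -25 + 12*0 = -25 + 0 = -25)
L - U(-66) = -25 - 1*58 = -25 - 58 = -83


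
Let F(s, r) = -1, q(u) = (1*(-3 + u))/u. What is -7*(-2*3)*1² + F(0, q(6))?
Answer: 41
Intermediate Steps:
q(u) = (-3 + u)/u
-7*(-2*3)*1² + F(0, q(6)) = -7*(-2*3)*1² - 1 = -(-42) - 1 = -7*(-6) - 1 = 42 - 1 = 41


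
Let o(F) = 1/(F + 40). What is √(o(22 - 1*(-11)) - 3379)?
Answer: 7*I*√367482/73 ≈ 58.129*I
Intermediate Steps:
o(F) = 1/(40 + F)
√(o(22 - 1*(-11)) - 3379) = √(1/(40 + (22 - 1*(-11))) - 3379) = √(1/(40 + (22 + 11)) - 3379) = √(1/(40 + 33) - 3379) = √(1/73 - 3379) = √(-246666/73) = 7*I*√367482/73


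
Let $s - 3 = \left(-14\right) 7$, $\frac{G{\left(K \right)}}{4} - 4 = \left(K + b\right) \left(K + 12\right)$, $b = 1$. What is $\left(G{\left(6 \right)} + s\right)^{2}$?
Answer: $180625$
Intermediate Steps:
$G{\left(K \right)} = 16 + 4 \left(1 + K\right) \left(12 + K\right)$ ($G{\left(K \right)} = 16 + 4 \left(K + 1\right) \left(K + 12\right) = 16 + 4 \left(1 + K\right) \left(12 + K\right)$)
$s = -95$ ($s = 3 - 98 = -95$)
$\left(G{\left(6 \right)} + s\right)^{2} = \left(\left(64 + 4 \cdot 6^{2} + 52 \cdot 6\right) - 95\right)^{2} = \left(\left(64 + 4 \cdot 36 + 312\right) - 95\right)^{2} = \left(\left(64 + 144 + 312\right) - 95\right)^{2} = \left(520 - 95\right)^{2} = 425^{2} = 180625$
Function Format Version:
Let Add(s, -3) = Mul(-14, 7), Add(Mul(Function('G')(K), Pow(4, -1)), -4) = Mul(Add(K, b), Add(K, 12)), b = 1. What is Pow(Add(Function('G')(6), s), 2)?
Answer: 180625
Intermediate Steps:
Function('G')(K) = Add(16, Mul(4, Add(1, K), Add(12, K))) (Function('G')(K) = Add(16, Mul(4, Mul(Add(K, 1), Add(K, 12)))) = Add(16, Mul(4, Mul(Add(1, K), Add(12, K)))) = Add(16, Mul(4, Add(1, K), Add(12, K))))
s = -95 (s = Add(3, Mul(-14, 7)) = Add(3, -98) = -95)
Pow(Add(Function('G')(6), s), 2) = Pow(Add(Add(64, Mul(4, Pow(6, 2)), Mul(52, 6)), -95), 2) = Pow(Add(Add(64, Mul(4, 36), 312), -95), 2) = Pow(Add(Add(64, 144, 312), -95), 2) = Pow(Add(520, -95), 2) = Pow(425, 2) = 180625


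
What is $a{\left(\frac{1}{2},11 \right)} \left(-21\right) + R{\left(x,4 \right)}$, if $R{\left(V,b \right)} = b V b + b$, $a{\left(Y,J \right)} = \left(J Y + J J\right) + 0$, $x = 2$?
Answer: $- \frac{5241}{2} \approx -2620.5$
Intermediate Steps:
$a{\left(Y,J \right)} = J^{2} + J Y$ ($a{\left(Y,J \right)} = \left(J Y + J^{2}\right) + 0 = \left(J^{2} + J Y\right) + 0 = J^{2} + J Y$)
$R{\left(V,b \right)} = b + V b^{2}$ ($R{\left(V,b \right)} = V b b + b = V b^{2} + b = b + V b^{2}$)
$a{\left(\frac{1}{2},11 \right)} \left(-21\right) + R{\left(x,4 \right)} = 11 \left(11 + \frac{1}{2}\right) \left(-21\right) + 4 \left(1 + 2 \cdot 4\right) = 11 \left(11 + \frac{1}{2}\right) \left(-21\right) + 4 \left(1 + 8\right) = 11 \cdot \frac{23}{2} \left(-21\right) + 4 \cdot 9 = \frac{253}{2} \left(-21\right) + 36 = - \frac{5313}{2} + 36 = - \frac{5241}{2}$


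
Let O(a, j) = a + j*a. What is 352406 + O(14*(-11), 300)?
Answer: 306052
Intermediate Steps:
O(a, j) = a + a*j
352406 + O(14*(-11), 300) = 352406 + (14*(-11))*(1 + 300) = 352406 - 154*301 = 352406 - 46354 = 306052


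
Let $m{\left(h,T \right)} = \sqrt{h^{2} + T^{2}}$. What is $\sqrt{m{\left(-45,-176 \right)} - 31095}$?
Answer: $\sqrt{-31095 + \sqrt{33001}} \approx 175.82 i$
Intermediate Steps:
$m{\left(h,T \right)} = \sqrt{T^{2} + h^{2}}$
$\sqrt{m{\left(-45,-176 \right)} - 31095} = \sqrt{\sqrt{\left(-176\right)^{2} + \left(-45\right)^{2}} - 31095} = \sqrt{\sqrt{30976 + 2025} - 31095} = \sqrt{\sqrt{33001} - 31095} = \sqrt{-31095 + \sqrt{33001}}$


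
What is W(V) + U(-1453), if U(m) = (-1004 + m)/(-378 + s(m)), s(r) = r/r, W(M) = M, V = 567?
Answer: 16632/29 ≈ 573.52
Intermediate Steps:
s(r) = 1
U(m) = 1004/377 - m/377 (U(m) = (-1004 + m)/(-378 + 1) = (-1004 + m)/(-377) = (-1004 + m)*(-1/377) = 1004/377 - m/377)
W(V) + U(-1453) = 567 + (1004/377 - 1/377*(-1453)) = 567 + (1004/377 + 1453/377) = 567 + 189/29 = 16632/29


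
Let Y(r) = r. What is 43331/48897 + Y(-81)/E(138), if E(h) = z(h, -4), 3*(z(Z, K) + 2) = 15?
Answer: -1276888/48897 ≈ -26.114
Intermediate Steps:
z(Z, K) = 3 (z(Z, K) = -2 + (1/3)*15 = -2 + 5 = 3)
E(h) = 3
43331/48897 + Y(-81)/E(138) = 43331/48897 - 81/3 = 43331*(1/48897) - 81*1/3 = 43331/48897 - 27 = -1276888/48897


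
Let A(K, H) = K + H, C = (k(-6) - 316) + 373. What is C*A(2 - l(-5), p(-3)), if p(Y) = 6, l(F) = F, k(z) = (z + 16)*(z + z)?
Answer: -819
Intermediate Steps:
k(z) = 2*z*(16 + z) (k(z) = (16 + z)*(2*z) = 2*z*(16 + z))
C = -63 (C = (2*(-6)*(16 - 6) - 316) + 373 = (2*(-6)*10 - 316) + 373 = (-120 - 316) + 373 = -436 + 373 = -63)
A(K, H) = H + K
C*A(2 - l(-5), p(-3)) = -63*(6 + (2 - 1*(-5))) = -63*(6 + (2 + 5)) = -63*(6 + 7) = -63*13 = -819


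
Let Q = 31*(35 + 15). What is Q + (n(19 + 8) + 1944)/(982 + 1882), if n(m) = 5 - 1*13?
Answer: 277571/179 ≈ 1550.7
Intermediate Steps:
n(m) = -8 (n(m) = 5 - 13 = -8)
Q = 1550 (Q = 31*50 = 1550)
Q + (n(19 + 8) + 1944)/(982 + 1882) = 1550 + (-8 + 1944)/(982 + 1882) = 1550 + 1936/2864 = 1550 + 1936*(1/2864) = 1550 + 121/179 = 277571/179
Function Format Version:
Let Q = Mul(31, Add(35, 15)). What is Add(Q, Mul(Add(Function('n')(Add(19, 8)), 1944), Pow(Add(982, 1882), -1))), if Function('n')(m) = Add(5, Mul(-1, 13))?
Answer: Rational(277571, 179) ≈ 1550.7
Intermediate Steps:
Function('n')(m) = -8 (Function('n')(m) = Add(5, -13) = -8)
Q = 1550 (Q = Mul(31, 50) = 1550)
Add(Q, Mul(Add(Function('n')(Add(19, 8)), 1944), Pow(Add(982, 1882), -1))) = Add(1550, Mul(Add(-8, 1944), Pow(Add(982, 1882), -1))) = Add(1550, Mul(1936, Pow(2864, -1))) = Add(1550, Mul(1936, Rational(1, 2864))) = Add(1550, Rational(121, 179)) = Rational(277571, 179)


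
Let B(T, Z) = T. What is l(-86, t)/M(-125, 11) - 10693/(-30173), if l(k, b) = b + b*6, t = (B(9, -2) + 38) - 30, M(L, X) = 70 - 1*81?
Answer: -315724/30173 ≈ -10.464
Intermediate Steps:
M(L, X) = -11 (M(L, X) = 70 - 81 = -11)
t = 17 (t = (9 + 38) - 30 = 47 - 30 = 17)
l(k, b) = 7*b (l(k, b) = b + 6*b = 7*b)
l(-86, t)/M(-125, 11) - 10693/(-30173) = (7*17)/(-11) - 10693/(-30173) = 119*(-1/11) - 10693*(-1/30173) = -119/11 + 10693/30173 = -315724/30173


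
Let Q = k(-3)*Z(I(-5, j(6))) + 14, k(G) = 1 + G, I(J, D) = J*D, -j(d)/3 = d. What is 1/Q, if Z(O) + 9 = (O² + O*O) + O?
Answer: -1/32548 ≈ -3.0724e-5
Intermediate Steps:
j(d) = -3*d
I(J, D) = D*J
Z(O) = -9 + O + 2*O² (Z(O) = -9 + ((O² + O*O) + O) = -9 + ((O² + O²) + O) = -9 + (2*O² + O) = -9 + (O + 2*O²) = -9 + O + 2*O²)
Q = -32548 (Q = (1 - 3)*(-9 - 3*6*(-5) + 2*(-3*6*(-5))²) + 14 = -2*(-9 - 18*(-5) + 2*(-18*(-5))²) + 14 = -2*(-9 + 90 + 2*90²) + 14 = -2*(-9 + 90 + 2*8100) + 14 = -2*(-9 + 90 + 16200) + 14 = -2*16281 + 14 = -32562 + 14 = -32548)
1/Q = 1/(-32548) = -1/32548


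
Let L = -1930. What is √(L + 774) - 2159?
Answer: -2159 + 34*I ≈ -2159.0 + 34.0*I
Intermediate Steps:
√(L + 774) - 2159 = √(-1930 + 774) - 2159 = √(-1156) - 2159 = 34*I - 2159 = -2159 + 34*I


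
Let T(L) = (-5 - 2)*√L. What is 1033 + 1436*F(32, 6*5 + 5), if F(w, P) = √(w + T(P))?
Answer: 1033 + 1436*√(32 - 7*√35) ≈ 1033.0 + 4405.6*I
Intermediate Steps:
T(L) = -7*√L
F(w, P) = √(w - 7*√P)
1033 + 1436*F(32, 6*5 + 5) = 1033 + 1436*√(32 - 7*√(6*5 + 5)) = 1033 + 1436*√(32 - 7*√(30 + 5)) = 1033 + 1436*√(32 - 7*√35)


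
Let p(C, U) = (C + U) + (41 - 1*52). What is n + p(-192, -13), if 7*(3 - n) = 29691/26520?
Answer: -13190337/61880 ≈ -213.16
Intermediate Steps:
n = 175743/61880 (n = 3 - 29691/(7*26520) = 3 - ⅐*9897/8840 = 3 - 9897/61880 = 175743/61880 ≈ 2.8401)
p(C, U) = -11 + C + U (p(C, U) = (C + U) + (41 - 52) = (C + U) - 11 = -11 + C + U)
n + p(-192, -13) = 175743/61880 + (-11 - 192 - 13) = 175743/61880 - 216 = -13190337/61880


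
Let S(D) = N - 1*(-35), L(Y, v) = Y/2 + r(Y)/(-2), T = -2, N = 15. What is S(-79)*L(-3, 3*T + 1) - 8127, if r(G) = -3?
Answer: -8127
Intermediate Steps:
L(Y, v) = 3/2 + Y/2 (L(Y, v) = Y/2 - 3/(-2) = Y*(½) - 3*(-½) = Y/2 + 3/2 = 3/2 + Y/2)
S(D) = 50 (S(D) = 15 - 1*(-35) = 15 + 35 = 50)
S(-79)*L(-3, 3*T + 1) - 8127 = 50*(3/2 + (½)*(-3)) - 8127 = 50*(3/2 - 3/2) - 8127 = 50*0 - 8127 = 0 - 8127 = -8127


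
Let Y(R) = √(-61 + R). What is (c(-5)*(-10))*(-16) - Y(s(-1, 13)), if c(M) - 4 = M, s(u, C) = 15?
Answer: -160 - I*√46 ≈ -160.0 - 6.7823*I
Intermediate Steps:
c(M) = 4 + M
(c(-5)*(-10))*(-16) - Y(s(-1, 13)) = ((4 - 5)*(-10))*(-16) - √(-61 + 15) = -1*(-10)*(-16) - √(-46) = 10*(-16) - I*√46 = -160 - I*√46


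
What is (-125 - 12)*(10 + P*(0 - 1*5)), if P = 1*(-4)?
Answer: -4110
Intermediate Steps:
P = -4
(-125 - 12)*(10 + P*(0 - 1*5)) = (-125 - 12)*(10 - 4*(0 - 1*5)) = -137*(10 - 4*(0 - 5)) = -137*(10 - 4*(-5)) = -137*(10 + 20) = -137*30 = -4110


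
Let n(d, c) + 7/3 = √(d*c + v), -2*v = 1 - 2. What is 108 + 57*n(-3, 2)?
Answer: -25 + 57*I*√22/2 ≈ -25.0 + 133.68*I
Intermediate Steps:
v = ½ (v = -(1 - 2)/2 = -½*(-1) = ½ ≈ 0.50000)
n(d, c) = -7/3 + √(½ + c*d) (n(d, c) = -7/3 + √(d*c + ½) = -7/3 + √(c*d + ½) = -7/3 + √(½ + c*d))
108 + 57*n(-3, 2) = 108 + 57*(-7/3 + √(2 + 4*2*(-3))/2) = 108 + 57*(-7/3 + √(2 - 24)/2) = 108 + 57*(-7/3 + √(-22)/2) = 108 + 57*(-7/3 + (I*√22)/2) = 108 + 57*(-7/3 + I*√22/2) = 108 + (-133 + 57*I*√22/2) = -25 + 57*I*√22/2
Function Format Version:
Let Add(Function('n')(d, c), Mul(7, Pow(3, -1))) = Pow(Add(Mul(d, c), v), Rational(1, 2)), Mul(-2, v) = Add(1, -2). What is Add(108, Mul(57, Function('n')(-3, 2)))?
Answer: Add(-25, Mul(Rational(57, 2), I, Pow(22, Rational(1, 2)))) ≈ Add(-25.000, Mul(133.68, I))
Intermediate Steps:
v = Rational(1, 2) (v = Mul(Rational(-1, 2), Add(1, -2)) = Mul(Rational(-1, 2), -1) = Rational(1, 2) ≈ 0.50000)
Function('n')(d, c) = Add(Rational(-7, 3), Pow(Add(Rational(1, 2), Mul(c, d)), Rational(1, 2))) (Function('n')(d, c) = Add(Rational(-7, 3), Pow(Add(Mul(d, c), Rational(1, 2)), Rational(1, 2))) = Add(Rational(-7, 3), Pow(Add(Mul(c, d), Rational(1, 2)), Rational(1, 2))) = Add(Rational(-7, 3), Pow(Add(Rational(1, 2), Mul(c, d)), Rational(1, 2))))
Add(108, Mul(57, Function('n')(-3, 2))) = Add(108, Mul(57, Add(Rational(-7, 3), Mul(Rational(1, 2), Pow(Add(2, Mul(4, 2, -3)), Rational(1, 2)))))) = Add(108, Mul(57, Add(Rational(-7, 3), Mul(Rational(1, 2), Pow(Add(2, -24), Rational(1, 2)))))) = Add(108, Mul(57, Add(Rational(-7, 3), Mul(Rational(1, 2), Pow(-22, Rational(1, 2)))))) = Add(108, Mul(57, Add(Rational(-7, 3), Mul(Rational(1, 2), Mul(I, Pow(22, Rational(1, 2))))))) = Add(108, Mul(57, Add(Rational(-7, 3), Mul(Rational(1, 2), I, Pow(22, Rational(1, 2)))))) = Add(108, Add(-133, Mul(Rational(57, 2), I, Pow(22, Rational(1, 2))))) = Add(-25, Mul(Rational(57, 2), I, Pow(22, Rational(1, 2))))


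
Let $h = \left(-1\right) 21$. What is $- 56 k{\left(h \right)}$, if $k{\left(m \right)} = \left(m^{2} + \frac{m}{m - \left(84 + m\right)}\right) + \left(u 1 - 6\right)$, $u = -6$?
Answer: $-24038$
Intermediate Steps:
$h = -21$
$k{\left(m \right)} = -12 + m^{2} - \frac{m}{84}$ ($k{\left(m \right)} = \left(m^{2} + \frac{m}{m - \left(84 + m\right)}\right) - 12 = \left(m^{2} + \frac{m}{-84}\right) - 12 = \left(m^{2} - \frac{m}{84}\right) - 12 = -12 + m^{2} - \frac{m}{84}$)
$- 56 k{\left(h \right)} = - 56 \left(-12 + \left(-21\right)^{2} - - \frac{1}{4}\right) = - 56 \left(-12 + 441 + \frac{1}{4}\right) = \left(-56\right) \frac{1717}{4} = -24038$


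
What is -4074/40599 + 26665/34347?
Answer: 34912691/51646439 ≈ 0.67599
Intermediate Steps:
-4074/40599 + 26665/34347 = -4074*1/40599 + 26665*(1/34347) = -1358/13533 + 26665/34347 = 34912691/51646439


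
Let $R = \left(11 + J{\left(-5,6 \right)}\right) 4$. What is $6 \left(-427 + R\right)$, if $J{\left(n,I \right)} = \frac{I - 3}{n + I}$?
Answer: $-2226$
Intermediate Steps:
$J{\left(n,I \right)} = \frac{-3 + I}{I + n}$
$R = 56$ ($R = \left(11 + \frac{-3 + 6}{6 - 5}\right) 4 = \left(11 + 1^{-1} \cdot 3\right) 4 = \left(11 + 1 \cdot 3\right) 4 = \left(11 + 3\right) 4 = 14 \cdot 4 = 56$)
$6 \left(-427 + R\right) = 6 \left(-427 + 56\right) = 6 \left(-371\right) = -2226$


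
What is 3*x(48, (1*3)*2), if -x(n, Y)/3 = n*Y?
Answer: -2592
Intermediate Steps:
x(n, Y) = -3*Y*n (x(n, Y) = -3*n*Y = -3*Y*n)
3*x(48, (1*3)*2) = 3*(-3*(1*3)*2*48) = 3*(-3*3*2*48) = 3*(-3*6*48) = 3*(-864) = -2592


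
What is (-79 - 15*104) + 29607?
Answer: 27968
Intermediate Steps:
(-79 - 15*104) + 29607 = (-79 - 1560) + 29607 = -1639 + 29607 = 27968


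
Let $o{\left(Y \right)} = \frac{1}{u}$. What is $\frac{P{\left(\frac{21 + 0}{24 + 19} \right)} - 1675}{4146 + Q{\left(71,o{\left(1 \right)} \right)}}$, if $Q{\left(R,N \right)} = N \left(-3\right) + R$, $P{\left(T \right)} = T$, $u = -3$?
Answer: $- \frac{36002}{90687} \approx -0.39699$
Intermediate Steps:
$o{\left(Y \right)} = - \frac{1}{3}$ ($o{\left(Y \right)} = \frac{1}{-3} = - \frac{1}{3}$)
$Q{\left(R,N \right)} = R - 3 N$ ($Q{\left(R,N \right)} = - 3 N + R = R - 3 N$)
$\frac{P{\left(\frac{21 + 0}{24 + 19} \right)} - 1675}{4146 + Q{\left(71,o{\left(1 \right)} \right)}} = \frac{\frac{21 + 0}{24 + 19} - 1675}{4146 + \left(71 - -1\right)} = \frac{\frac{21}{43} - 1675}{4146 + \left(71 + 1\right)} = \frac{21 \cdot \frac{1}{43} - 1675}{4146 + 72} = \frac{\frac{21}{43} - 1675}{4218} = \left(- \frac{72004}{43}\right) \frac{1}{4218} = - \frac{36002}{90687}$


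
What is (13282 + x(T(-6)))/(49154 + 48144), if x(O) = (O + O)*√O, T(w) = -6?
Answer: 6641/48649 - 6*I*√6/48649 ≈ 0.13651 - 0.0003021*I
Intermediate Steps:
x(O) = 2*O^(3/2) (x(O) = (2*O)*√O = 2*O^(3/2))
(13282 + x(T(-6)))/(49154 + 48144) = (13282 + 2*(-6)^(3/2))/(49154 + 48144) = (13282 + 2*(-6*I*√6))/97298 = (13282 - 12*I*√6)*(1/97298) = 6641/48649 - 6*I*√6/48649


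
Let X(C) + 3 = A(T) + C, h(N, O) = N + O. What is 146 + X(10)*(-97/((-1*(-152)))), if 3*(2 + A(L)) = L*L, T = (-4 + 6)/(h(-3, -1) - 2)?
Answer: 73249/513 ≈ 142.79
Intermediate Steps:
T = -1/3 (T = (-4 + 6)/((-3 - 1) - 2) = 2/(-4 - 2) = 2/(-6) = 2*(-1/6) = -1/3 ≈ -0.33333)
A(L) = -2 + L**2/3 (A(L) = -2 + (L*L)/3 = -2 + L**2/3)
X(C) = -134/27 + C (X(C) = -3 + ((-2 + (-1/3)**2/3) + C) = -3 + ((-2 + (1/3)*(1/9)) + C) = -3 + ((-2 + 1/27) + C) = -3 + (-53/27 + C) = -134/27 + C)
146 + X(10)*(-97/((-1*(-152)))) = 146 + (-134/27 + 10)*(-97/((-1*(-152)))) = 146 + 136*(-97/152)/27 = 146 + 136*(-97*1/152)/27 = 146 + (136/27)*(-97/152) = 146 - 1649/513 = 73249/513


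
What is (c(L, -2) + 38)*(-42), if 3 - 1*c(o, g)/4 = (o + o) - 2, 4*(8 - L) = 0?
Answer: 252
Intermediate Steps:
L = 8 (L = 8 - ¼*0 = 8 + 0 = 8)
c(o, g) = 20 - 8*o (c(o, g) = 12 - 4*((o + o) - 2) = 12 - 4*(2*o - 2) = 12 - 4*(-2 + 2*o) = 12 + (8 - 8*o) = 20 - 8*o)
(c(L, -2) + 38)*(-42) = ((20 - 8*8) + 38)*(-42) = ((20 - 64) + 38)*(-42) = (-44 + 38)*(-42) = -6*(-42) = 252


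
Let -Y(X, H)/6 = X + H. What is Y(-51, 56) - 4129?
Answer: -4159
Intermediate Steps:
Y(X, H) = -6*H - 6*X (Y(X, H) = -6*(X + H) = -6*(H + X) = -6*H - 6*X)
Y(-51, 56) - 4129 = (-6*56 - 6*(-51)) - 4129 = (-336 + 306) - 4129 = -30 - 4129 = -4159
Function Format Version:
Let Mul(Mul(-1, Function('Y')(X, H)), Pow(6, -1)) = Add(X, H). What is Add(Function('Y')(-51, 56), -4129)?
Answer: -4159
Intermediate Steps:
Function('Y')(X, H) = Add(Mul(-6, H), Mul(-6, X)) (Function('Y')(X, H) = Mul(-6, Add(X, H)) = Mul(-6, Add(H, X)) = Add(Mul(-6, H), Mul(-6, X)))
Add(Function('Y')(-51, 56), -4129) = Add(Add(Mul(-6, 56), Mul(-6, -51)), -4129) = Add(Add(-336, 306), -4129) = Add(-30, -4129) = -4159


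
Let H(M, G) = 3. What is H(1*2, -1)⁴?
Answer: 81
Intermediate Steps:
H(1*2, -1)⁴ = 3⁴ = 81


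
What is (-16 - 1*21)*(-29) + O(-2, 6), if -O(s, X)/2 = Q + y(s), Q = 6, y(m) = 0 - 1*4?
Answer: 1069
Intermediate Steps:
y(m) = -4 (y(m) = 0 - 4 = -4)
O(s, X) = -4 (O(s, X) = -2*(6 - 4) = -2*2 = -4)
(-16 - 1*21)*(-29) + O(-2, 6) = (-16 - 1*21)*(-29) - 4 = (-16 - 21)*(-29) - 4 = -37*(-29) - 4 = 1073 - 4 = 1069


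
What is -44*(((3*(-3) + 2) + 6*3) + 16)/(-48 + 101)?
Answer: -1188/53 ≈ -22.415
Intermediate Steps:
-44*(((3*(-3) + 2) + 6*3) + 16)/(-48 + 101) = -44*(((-9 + 2) + 18) + 16)/53 = -44*((-7 + 18) + 16)/53 = -44*(11 + 16)/53 = -1188/53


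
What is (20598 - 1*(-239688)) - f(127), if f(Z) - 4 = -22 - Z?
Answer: 260431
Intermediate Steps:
f(Z) = -18 - Z (f(Z) = 4 + (-22 - Z) = -18 - Z)
(20598 - 1*(-239688)) - f(127) = (20598 - 1*(-239688)) - (-18 - 1*127) = (20598 + 239688) - (-18 - 127) = 260286 - 1*(-145) = 260286 + 145 = 260431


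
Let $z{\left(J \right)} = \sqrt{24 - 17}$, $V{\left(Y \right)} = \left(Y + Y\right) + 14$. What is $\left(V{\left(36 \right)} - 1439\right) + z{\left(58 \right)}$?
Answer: $-1353 + \sqrt{7} \approx -1350.4$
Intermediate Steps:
$V{\left(Y \right)} = 14 + 2 Y$ ($V{\left(Y \right)} = 2 Y + 14 = 14 + 2 Y$)
$z{\left(J \right)} = \sqrt{7}$
$\left(V{\left(36 \right)} - 1439\right) + z{\left(58 \right)} = \left(\left(14 + 2 \cdot 36\right) - 1439\right) + \sqrt{7} = \left(\left(14 + 72\right) - 1439\right) + \sqrt{7} = \left(86 - 1439\right) + \sqrt{7} = -1353 + \sqrt{7}$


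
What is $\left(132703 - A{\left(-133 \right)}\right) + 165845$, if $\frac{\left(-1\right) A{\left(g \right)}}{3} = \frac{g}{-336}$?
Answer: $\frac{4776787}{16} \approx 2.9855 \cdot 10^{5}$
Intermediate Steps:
$A{\left(g \right)} = \frac{g}{112}$ ($A{\left(g \right)} = - 3 \frac{g}{-336} = - 3 g \left(- \frac{1}{336}\right) = - 3 \left(- \frac{g}{336}\right) = \frac{g}{112}$)
$\left(132703 - A{\left(-133 \right)}\right) + 165845 = \left(132703 - \frac{1}{112} \left(-133\right)\right) + 165845 = \left(132703 - - \frac{19}{16}\right) + 165845 = \left(132703 + \frac{19}{16}\right) + 165845 = \frac{2123267}{16} + 165845 = \frac{4776787}{16}$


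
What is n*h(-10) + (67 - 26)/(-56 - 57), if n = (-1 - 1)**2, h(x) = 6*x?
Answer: -27161/113 ≈ -240.36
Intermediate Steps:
n = 4 (n = (-2)**2 = 4)
n*h(-10) + (67 - 26)/(-56 - 57) = 4*(6*(-10)) + (67 - 26)/(-56 - 57) = 4*(-60) + 41/(-113) = -240 + 41*(-1/113) = -240 - 41/113 = -27161/113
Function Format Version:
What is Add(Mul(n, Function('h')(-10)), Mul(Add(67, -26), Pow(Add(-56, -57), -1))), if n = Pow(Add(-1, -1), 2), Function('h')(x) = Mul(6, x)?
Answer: Rational(-27161, 113) ≈ -240.36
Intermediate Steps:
n = 4 (n = Pow(-2, 2) = 4)
Add(Mul(n, Function('h')(-10)), Mul(Add(67, -26), Pow(Add(-56, -57), -1))) = Add(Mul(4, Mul(6, -10)), Mul(Add(67, -26), Pow(Add(-56, -57), -1))) = Add(Mul(4, -60), Mul(41, Pow(-113, -1))) = Add(-240, Mul(41, Rational(-1, 113))) = Add(-240, Rational(-41, 113)) = Rational(-27161, 113)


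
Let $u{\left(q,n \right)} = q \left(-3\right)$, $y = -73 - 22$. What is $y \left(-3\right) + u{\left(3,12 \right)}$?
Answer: $276$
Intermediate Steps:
$y = -95$
$u{\left(q,n \right)} = - 3 q$
$y \left(-3\right) + u{\left(3,12 \right)} = \left(-95\right) \left(-3\right) - 9 = 285 - 9 = 276$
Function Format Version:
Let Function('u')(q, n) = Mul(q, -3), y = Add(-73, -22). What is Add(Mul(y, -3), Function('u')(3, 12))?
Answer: 276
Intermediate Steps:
y = -95
Function('u')(q, n) = Mul(-3, q)
Add(Mul(y, -3), Function('u')(3, 12)) = Add(Mul(-95, -3), Mul(-3, 3)) = Add(285, -9) = 276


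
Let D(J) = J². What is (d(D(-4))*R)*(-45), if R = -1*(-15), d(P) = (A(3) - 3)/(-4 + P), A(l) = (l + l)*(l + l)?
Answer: -7425/4 ≈ -1856.3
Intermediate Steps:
A(l) = 4*l² (A(l) = (2*l)*(2*l) = 4*l²)
d(P) = 33/(-4 + P) (d(P) = (4*3² - 3)/(-4 + P) = (4*9 - 3)/(-4 + P) = (36 - 3)/(-4 + P) = 33/(-4 + P))
R = 15
(d(D(-4))*R)*(-45) = ((33/(-4 + (-4)²))*15)*(-45) = ((33/(-4 + 16))*15)*(-45) = ((33/12)*15)*(-45) = ((33*(1/12))*15)*(-45) = ((11/4)*15)*(-45) = (165/4)*(-45) = -7425/4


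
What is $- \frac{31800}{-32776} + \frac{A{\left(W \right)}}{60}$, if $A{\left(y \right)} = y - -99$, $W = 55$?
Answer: $\frac{434719}{122910} \approx 3.5369$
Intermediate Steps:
$A{\left(y \right)} = 99 + y$ ($A{\left(y \right)} = y + 99 = 99 + y$)
$- \frac{31800}{-32776} + \frac{A{\left(W \right)}}{60} = - \frac{31800}{-32776} + \frac{99 + 55}{60} = \left(-31800\right) \left(- \frac{1}{32776}\right) + 154 \cdot \frac{1}{60} = \frac{3975}{4097} + \frac{77}{30} = \frac{434719}{122910}$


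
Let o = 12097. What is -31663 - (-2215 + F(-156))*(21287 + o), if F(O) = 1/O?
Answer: 73914111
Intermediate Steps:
-31663 - (-2215 + F(-156))*(21287 + o) = -31663 - (-2215 + 1/(-156))*(21287 + 12097) = -31663 - (-2215 - 1/156)*33384 = -31663 - (-345541)*33384/156 = -31663 - 1*(-73945774) = -31663 + 73945774 = 73914111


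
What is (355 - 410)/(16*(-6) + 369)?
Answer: -55/273 ≈ -0.20147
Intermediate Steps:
(355 - 410)/(16*(-6) + 369) = -55/(-96 + 369) = -55/273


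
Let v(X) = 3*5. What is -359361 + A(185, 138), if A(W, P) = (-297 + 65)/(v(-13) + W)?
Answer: -8984054/25 ≈ -3.5936e+5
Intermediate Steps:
v(X) = 15
A(W, P) = -232/(15 + W) (A(W, P) = (-297 + 65)/(15 + W) = -232/(15 + W))
-359361 + A(185, 138) = -359361 - 232/(15 + 185) = -359361 - 232/200 = -359361 - 232*1/200 = -359361 - 29/25 = -8984054/25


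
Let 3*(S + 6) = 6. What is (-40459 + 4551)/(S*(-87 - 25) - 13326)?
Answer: 382/137 ≈ 2.7883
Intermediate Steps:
S = -4 (S = -6 + (1/3)*6 = -6 + 2 = -4)
(-40459 + 4551)/(S*(-87 - 25) - 13326) = (-40459 + 4551)/(-4*(-87 - 25) - 13326) = -35908/(-4*(-112) - 13326) = -35908/(448 - 13326) = -35908/(-12878) = -35908*(-1/12878) = 382/137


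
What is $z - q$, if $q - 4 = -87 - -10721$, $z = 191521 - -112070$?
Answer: $292953$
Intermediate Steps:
$z = 303591$ ($z = 191521 + 112070 = 303591$)
$q = 10638$ ($q = 4 - -10634 = 4 + \left(-87 + 10721\right) = 4 + 10634 = 10638$)
$z - q = 303591 - 10638 = 292953$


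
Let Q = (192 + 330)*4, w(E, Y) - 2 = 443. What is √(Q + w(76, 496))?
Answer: √2533 ≈ 50.329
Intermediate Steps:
w(E, Y) = 445 (w(E, Y) = 2 + 443 = 445)
Q = 2088 (Q = 522*4 = 2088)
√(Q + w(76, 496)) = √(2088 + 445) = √2533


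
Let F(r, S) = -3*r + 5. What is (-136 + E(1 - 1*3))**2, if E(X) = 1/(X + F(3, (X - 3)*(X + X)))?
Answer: 667489/36 ≈ 18541.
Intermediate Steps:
F(r, S) = 5 - 3*r
E(X) = 1/(-4 + X) (E(X) = 1/(X + (5 - 3*3)) = 1/(X + (5 - 9)) = 1/(X - 4) = 1/(-4 + X))
(-136 + E(1 - 1*3))**2 = (-136 + 1/(-4 + (1 - 1*3)))**2 = (-136 + 1/(-4 + (1 - 3)))**2 = (-136 + 1/(-4 - 2))**2 = (-136 + 1/(-6))**2 = (-136 - 1/6)**2 = (-817/6)**2 = 667489/36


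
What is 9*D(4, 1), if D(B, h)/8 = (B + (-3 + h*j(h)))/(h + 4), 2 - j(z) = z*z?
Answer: 144/5 ≈ 28.800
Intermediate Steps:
j(z) = 2 - z**2 (j(z) = 2 - z*z = 2 - z**2)
D(B, h) = 8*(-3 + B + h*(2 - h**2))/(4 + h) (D(B, h) = 8*((B + (-3 + h*(2 - h**2)))/(h + 4)) = 8*((-3 + B + h*(2 - h**2))/(4 + h)) = 8*(-3 + B + h*(2 - h**2))/(4 + h))
9*D(4, 1) = 9*(8*(-3 + 4 - 1*1*(-2 + 1**2))/(4 + 1)) = 9*(8*(-3 + 4 - 1*1*(-2 + 1))/5) = 9*(8*(1/5)*(-3 + 4 - 1*1*(-1))) = 9*(8*(1/5)*(-3 + 4 + 1)) = 9*(8*(1/5)*2) = 9*(16/5) = 144/5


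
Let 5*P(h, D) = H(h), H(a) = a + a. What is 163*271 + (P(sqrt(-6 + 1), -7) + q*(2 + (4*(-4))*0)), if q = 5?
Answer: 44183 + 2*I*sqrt(5)/5 ≈ 44183.0 + 0.89443*I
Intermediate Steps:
H(a) = 2*a
P(h, D) = 2*h/5 (P(h, D) = (2*h)/5 = 2*h/5)
163*271 + (P(sqrt(-6 + 1), -7) + q*(2 + (4*(-4))*0)) = 163*271 + (2*sqrt(-6 + 1)/5 + 5*(2 + (4*(-4))*0)) = 44173 + (2*sqrt(-5)/5 + 5*(2 - 16*0)) = 44173 + (2*(I*sqrt(5))/5 + 5*(2 + 0)) = 44173 + (2*I*sqrt(5)/5 + 5*2) = 44173 + (2*I*sqrt(5)/5 + 10) = 44173 + (10 + 2*I*sqrt(5)/5) = 44183 + 2*I*sqrt(5)/5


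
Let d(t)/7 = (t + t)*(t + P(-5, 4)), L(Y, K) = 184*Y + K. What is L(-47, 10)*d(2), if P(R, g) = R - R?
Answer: -483728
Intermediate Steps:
L(Y, K) = K + 184*Y
P(R, g) = 0
d(t) = 14*t² (d(t) = 7*((t + t)*(t + 0)) = 7*((2*t)*t) = 7*(2*t²) = 14*t²)
L(-47, 10)*d(2) = (10 + 184*(-47))*(14*2²) = (10 - 8648)*(14*4) = -8638*56 = -483728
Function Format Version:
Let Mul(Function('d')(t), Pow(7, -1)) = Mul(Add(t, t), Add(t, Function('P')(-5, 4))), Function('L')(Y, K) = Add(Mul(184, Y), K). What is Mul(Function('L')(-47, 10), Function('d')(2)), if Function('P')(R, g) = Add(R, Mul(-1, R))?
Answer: -483728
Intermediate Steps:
Function('L')(Y, K) = Add(K, Mul(184, Y))
Function('P')(R, g) = 0
Function('d')(t) = Mul(14, Pow(t, 2)) (Function('d')(t) = Mul(7, Mul(Add(t, t), Add(t, 0))) = Mul(7, Mul(Mul(2, t), t)) = Mul(7, Mul(2, Pow(t, 2))) = Mul(14, Pow(t, 2)))
Mul(Function('L')(-47, 10), Function('d')(2)) = Mul(Add(10, Mul(184, -47)), Mul(14, Pow(2, 2))) = Mul(Add(10, -8648), Mul(14, 4)) = Mul(-8638, 56) = -483728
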